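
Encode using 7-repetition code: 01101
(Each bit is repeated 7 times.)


Each bit -> 7 copies

00000001111111111111100000001111111


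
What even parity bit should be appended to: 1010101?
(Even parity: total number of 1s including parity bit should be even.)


Number of 1s in data: 4
Parity bit: 0

0


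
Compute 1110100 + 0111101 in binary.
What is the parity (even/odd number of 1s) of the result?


1110100 = 116
0111101 = 61
Sum = 177 = 10110001
1s count = 4

even parity (4 ones in 10110001)


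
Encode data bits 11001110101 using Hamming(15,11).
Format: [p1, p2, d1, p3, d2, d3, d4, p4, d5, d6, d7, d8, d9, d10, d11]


Parity bits: p1=0, p2=0, p3=1, p4=1

001110011110101


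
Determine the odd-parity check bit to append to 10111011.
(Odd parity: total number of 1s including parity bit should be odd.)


Number of 1s in data: 6
Parity bit: 1

1


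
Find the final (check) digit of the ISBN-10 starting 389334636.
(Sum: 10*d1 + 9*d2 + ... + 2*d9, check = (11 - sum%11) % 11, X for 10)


Weighted sum: 278
278 mod 11 = 3

Check digit: 8


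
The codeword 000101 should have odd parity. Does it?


Number of 1s: 2

No, parity error (2 ones)


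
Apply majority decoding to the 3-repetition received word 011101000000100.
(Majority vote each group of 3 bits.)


Groups: 011, 101, 000, 000, 100
Majority votes: 11000

11000


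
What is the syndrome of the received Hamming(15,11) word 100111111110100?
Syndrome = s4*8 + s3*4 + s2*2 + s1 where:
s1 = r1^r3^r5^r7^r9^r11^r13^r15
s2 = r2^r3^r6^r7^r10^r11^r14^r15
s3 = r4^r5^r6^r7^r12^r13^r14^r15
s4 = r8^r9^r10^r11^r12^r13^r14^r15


s1=0, s2=0, s3=1, s4=1

Syndrome = 12 (error at position 12)


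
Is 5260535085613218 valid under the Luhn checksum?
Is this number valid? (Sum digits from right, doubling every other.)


Luhn sum = 45
45 mod 10 = 5

Invalid (Luhn sum mod 10 = 5)


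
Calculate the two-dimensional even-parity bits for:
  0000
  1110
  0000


Row parities: 010
Column parities: 1110

Row P: 010, Col P: 1110, Corner: 1


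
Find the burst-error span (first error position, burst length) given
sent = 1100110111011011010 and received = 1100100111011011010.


XOR: 0000010000000000000

Burst at position 5, length 1


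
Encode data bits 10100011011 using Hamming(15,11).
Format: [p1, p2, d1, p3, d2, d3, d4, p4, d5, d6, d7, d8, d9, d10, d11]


Parity bits: p1=1, p2=1, p3=0, p4=0

111001000011011


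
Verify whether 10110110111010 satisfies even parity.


Number of 1s: 9

No, parity error (9 ones)


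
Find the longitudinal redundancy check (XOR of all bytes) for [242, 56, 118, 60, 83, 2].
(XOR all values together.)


XOR chain: 242 ^ 56 ^ 118 ^ 60 ^ 83 ^ 2 = 209

209


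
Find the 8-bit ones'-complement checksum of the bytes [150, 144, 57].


Sum = 351 mod 256 = 95
Complement = 160

160


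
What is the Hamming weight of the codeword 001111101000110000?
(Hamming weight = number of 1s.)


Counting 1s in 001111101000110000

8


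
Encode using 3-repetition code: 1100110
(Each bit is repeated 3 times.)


Each bit -> 3 copies

111111000000111111000


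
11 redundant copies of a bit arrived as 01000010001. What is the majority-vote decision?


Ones: 3 out of 11
Threshold: 6

0 (3/11 voted 1)


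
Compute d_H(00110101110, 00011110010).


XOR: 00101011100
Count of 1s: 5

5


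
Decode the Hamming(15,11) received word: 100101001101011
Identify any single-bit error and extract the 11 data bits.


Syndrome = 13: error at position 13

Data: 00101101111 (corrected bit 13)


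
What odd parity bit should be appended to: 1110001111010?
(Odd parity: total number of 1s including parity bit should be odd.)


Number of 1s in data: 8
Parity bit: 1

1


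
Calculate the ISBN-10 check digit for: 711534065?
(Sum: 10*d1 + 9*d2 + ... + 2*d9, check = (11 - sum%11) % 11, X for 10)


Weighted sum: 188
188 mod 11 = 1

Check digit: X


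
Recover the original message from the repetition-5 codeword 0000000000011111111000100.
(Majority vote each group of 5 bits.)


Groups: 00000, 00000, 01111, 11110, 00100
Majority votes: 00110

00110


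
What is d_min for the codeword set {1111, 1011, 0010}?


Comparing all pairs, minimum distance: 1
Can detect 0 errors, correct 0 errors

1


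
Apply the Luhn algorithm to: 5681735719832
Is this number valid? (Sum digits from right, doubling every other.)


Luhn sum = 67
67 mod 10 = 7

Invalid (Luhn sum mod 10 = 7)


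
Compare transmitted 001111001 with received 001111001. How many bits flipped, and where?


XOR: 000000000

0 errors (received matches sent)


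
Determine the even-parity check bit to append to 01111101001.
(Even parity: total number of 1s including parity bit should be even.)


Number of 1s in data: 7
Parity bit: 1

1


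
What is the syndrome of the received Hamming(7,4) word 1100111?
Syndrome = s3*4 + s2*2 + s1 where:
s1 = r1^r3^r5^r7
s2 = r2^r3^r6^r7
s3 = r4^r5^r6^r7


s1=1, s2=1, s3=1

Syndrome = 7 (error at position 7)


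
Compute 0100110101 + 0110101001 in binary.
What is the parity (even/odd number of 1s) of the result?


0100110101 = 309
0110101001 = 425
Sum = 734 = 1011011110
1s count = 7

odd parity (7 ones in 1011011110)


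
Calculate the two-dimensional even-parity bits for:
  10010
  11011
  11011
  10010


Row parities: 0000
Column parities: 00000

Row P: 0000, Col P: 00000, Corner: 0


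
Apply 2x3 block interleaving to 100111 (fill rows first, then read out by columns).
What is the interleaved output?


Matrix:
  100
  111
Read columns: 110101

110101


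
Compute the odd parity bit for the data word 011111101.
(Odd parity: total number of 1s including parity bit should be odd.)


Number of 1s in data: 7
Parity bit: 0

0


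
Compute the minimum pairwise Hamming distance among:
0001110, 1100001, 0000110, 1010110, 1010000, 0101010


Comparing all pairs, minimum distance: 1
Can detect 0 errors, correct 0 errors

1


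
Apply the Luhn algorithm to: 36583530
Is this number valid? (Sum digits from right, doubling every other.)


Luhn sum = 38
38 mod 10 = 8

Invalid (Luhn sum mod 10 = 8)


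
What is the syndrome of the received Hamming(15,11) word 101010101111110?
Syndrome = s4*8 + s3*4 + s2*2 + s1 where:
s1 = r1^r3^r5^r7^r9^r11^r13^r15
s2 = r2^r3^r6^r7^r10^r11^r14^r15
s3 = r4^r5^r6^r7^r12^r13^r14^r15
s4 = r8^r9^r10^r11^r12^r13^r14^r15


s1=1, s2=1, s3=1, s4=0

Syndrome = 7 (error at position 7)


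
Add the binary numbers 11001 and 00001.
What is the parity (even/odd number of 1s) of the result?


11001 = 25
00001 = 1
Sum = 26 = 11010
1s count = 3

odd parity (3 ones in 11010)


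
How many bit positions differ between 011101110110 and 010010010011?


XOR: 001111100101
Count of 1s: 7

7


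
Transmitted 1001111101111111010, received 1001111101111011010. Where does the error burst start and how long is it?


XOR: 0000000000000100000

Burst at position 13, length 1


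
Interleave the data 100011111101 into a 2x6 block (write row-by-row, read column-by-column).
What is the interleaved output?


Matrix:
  100011
  111101
Read columns: 110101011011

110101011011


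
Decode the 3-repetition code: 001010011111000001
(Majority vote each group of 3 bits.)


Groups: 001, 010, 011, 111, 000, 001
Majority votes: 001100

001100


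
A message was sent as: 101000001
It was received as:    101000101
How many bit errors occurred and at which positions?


XOR: 000000100

1 error(s) at position(s): 6


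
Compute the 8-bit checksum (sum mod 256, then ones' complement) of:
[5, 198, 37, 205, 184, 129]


Sum = 758 mod 256 = 246
Complement = 9

9


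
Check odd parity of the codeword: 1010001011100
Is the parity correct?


Number of 1s: 6

No, parity error (6 ones)


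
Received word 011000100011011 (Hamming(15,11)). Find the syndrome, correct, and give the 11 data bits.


Syndrome = 0: no error detected

Data: 10010011011 (no errors)


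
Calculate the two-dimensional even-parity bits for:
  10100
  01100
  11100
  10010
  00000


Row parities: 00100
Column parities: 10110

Row P: 00100, Col P: 10110, Corner: 1


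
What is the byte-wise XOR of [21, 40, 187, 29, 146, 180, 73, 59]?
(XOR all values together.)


XOR chain: 21 ^ 40 ^ 187 ^ 29 ^ 146 ^ 180 ^ 73 ^ 59 = 207

207


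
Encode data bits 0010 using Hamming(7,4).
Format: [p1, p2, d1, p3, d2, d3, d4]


Parity bits: p1=0, p2=1, p3=1

0101010


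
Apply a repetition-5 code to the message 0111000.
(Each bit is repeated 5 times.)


Each bit -> 5 copies

00000111111111111111000000000000000


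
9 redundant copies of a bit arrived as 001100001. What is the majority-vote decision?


Ones: 3 out of 9
Threshold: 5

0 (3/9 voted 1)


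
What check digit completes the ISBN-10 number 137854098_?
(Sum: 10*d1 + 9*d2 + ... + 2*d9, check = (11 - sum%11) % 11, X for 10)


Weighted sum: 242
242 mod 11 = 0

Check digit: 0


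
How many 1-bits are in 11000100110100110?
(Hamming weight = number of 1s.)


Counting 1s in 11000100110100110

8


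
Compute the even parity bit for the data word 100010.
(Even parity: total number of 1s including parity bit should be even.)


Number of 1s in data: 2
Parity bit: 0

0


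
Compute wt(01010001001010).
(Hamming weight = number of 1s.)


Counting 1s in 01010001001010

5


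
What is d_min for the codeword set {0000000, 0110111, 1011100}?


Comparing all pairs, minimum distance: 4
Can detect 3 errors, correct 1 errors

4


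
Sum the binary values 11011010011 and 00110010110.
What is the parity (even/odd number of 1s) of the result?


11011010011 = 1747
00110010110 = 406
Sum = 2153 = 100001101001
1s count = 5

odd parity (5 ones in 100001101001)


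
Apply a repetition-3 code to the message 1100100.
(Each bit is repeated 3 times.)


Each bit -> 3 copies

111111000000111000000


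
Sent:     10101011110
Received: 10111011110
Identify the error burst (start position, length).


XOR: 00010000000

Burst at position 3, length 1


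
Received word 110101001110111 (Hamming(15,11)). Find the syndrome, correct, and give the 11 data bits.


Syndrome = 5: error at position 5

Data: 01101110111 (corrected bit 5)


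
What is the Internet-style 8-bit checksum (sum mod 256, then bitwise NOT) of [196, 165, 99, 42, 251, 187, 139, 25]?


Sum = 1104 mod 256 = 80
Complement = 175

175


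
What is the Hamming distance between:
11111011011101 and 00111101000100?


XOR: 11000110011001
Count of 1s: 7

7


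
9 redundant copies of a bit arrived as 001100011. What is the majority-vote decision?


Ones: 4 out of 9
Threshold: 5

0 (4/9 voted 1)


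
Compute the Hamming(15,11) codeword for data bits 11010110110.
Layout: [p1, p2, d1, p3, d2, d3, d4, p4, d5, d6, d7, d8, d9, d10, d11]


Parity bits: p1=1, p2=1, p3=0, p4=0

111010100110110


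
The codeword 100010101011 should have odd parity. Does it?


Number of 1s: 6

No, parity error (6 ones)


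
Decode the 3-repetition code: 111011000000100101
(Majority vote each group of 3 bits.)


Groups: 111, 011, 000, 000, 100, 101
Majority votes: 110001

110001


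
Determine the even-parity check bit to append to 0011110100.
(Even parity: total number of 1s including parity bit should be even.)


Number of 1s in data: 5
Parity bit: 1

1


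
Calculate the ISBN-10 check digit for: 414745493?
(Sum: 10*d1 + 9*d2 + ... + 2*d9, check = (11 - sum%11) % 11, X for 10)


Weighted sum: 228
228 mod 11 = 8

Check digit: 3


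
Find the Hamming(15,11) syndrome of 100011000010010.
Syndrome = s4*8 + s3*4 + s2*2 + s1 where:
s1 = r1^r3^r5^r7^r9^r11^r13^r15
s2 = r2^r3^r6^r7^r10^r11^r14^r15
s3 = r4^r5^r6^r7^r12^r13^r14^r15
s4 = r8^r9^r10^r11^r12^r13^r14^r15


s1=1, s2=1, s3=1, s4=0

Syndrome = 7 (error at position 7)


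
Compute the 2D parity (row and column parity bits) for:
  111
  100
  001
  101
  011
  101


Row parities: 111000
Column parities: 001

Row P: 111000, Col P: 001, Corner: 1


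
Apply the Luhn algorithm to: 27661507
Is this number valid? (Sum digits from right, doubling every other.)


Luhn sum = 34
34 mod 10 = 4

Invalid (Luhn sum mod 10 = 4)


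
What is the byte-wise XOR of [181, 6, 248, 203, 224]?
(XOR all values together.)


XOR chain: 181 ^ 6 ^ 248 ^ 203 ^ 224 = 96

96


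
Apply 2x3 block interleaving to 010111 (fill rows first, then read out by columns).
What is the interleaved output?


Matrix:
  010
  111
Read columns: 011101

011101


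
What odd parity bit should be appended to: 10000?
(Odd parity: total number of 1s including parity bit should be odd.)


Number of 1s in data: 1
Parity bit: 0

0


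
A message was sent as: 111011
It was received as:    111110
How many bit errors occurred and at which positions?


XOR: 000101

2 error(s) at position(s): 3, 5


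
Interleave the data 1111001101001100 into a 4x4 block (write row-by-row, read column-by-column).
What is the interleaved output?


Matrix:
  1111
  0011
  0100
  1100
Read columns: 1001101111001100

1001101111001100


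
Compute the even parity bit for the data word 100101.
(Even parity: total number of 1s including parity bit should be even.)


Number of 1s in data: 3
Parity bit: 1

1


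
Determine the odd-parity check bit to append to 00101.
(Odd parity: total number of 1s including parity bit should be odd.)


Number of 1s in data: 2
Parity bit: 1

1


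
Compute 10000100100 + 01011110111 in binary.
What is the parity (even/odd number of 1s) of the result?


10000100100 = 1060
01011110111 = 759
Sum = 1819 = 11100011011
1s count = 7

odd parity (7 ones in 11100011011)


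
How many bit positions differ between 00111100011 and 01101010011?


XOR: 01010110000
Count of 1s: 4

4


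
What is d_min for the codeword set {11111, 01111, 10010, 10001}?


Comparing all pairs, minimum distance: 1
Can detect 0 errors, correct 0 errors

1


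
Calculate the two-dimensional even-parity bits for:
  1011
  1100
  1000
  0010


Row parities: 1011
Column parities: 1101

Row P: 1011, Col P: 1101, Corner: 1


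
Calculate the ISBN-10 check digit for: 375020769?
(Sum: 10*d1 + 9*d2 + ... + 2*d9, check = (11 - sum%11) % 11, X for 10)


Weighted sum: 209
209 mod 11 = 0

Check digit: 0


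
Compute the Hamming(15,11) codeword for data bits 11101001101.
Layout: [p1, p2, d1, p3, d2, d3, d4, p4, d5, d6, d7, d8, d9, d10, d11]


Parity bits: p1=1, p2=1, p3=1, p4=0

111111001001101


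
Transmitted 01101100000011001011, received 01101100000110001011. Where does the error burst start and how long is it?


XOR: 00000000000101000000

Burst at position 11, length 3


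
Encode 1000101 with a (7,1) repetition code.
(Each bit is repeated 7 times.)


Each bit -> 7 copies

1111111000000000000000000000111111100000001111111


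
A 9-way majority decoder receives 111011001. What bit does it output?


Ones: 6 out of 9
Threshold: 5

1 (6/9 voted 1)


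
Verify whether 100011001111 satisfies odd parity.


Number of 1s: 7

Yes, parity is correct (7 ones)


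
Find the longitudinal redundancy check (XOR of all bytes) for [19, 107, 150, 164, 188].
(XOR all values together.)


XOR chain: 19 ^ 107 ^ 150 ^ 164 ^ 188 = 246

246


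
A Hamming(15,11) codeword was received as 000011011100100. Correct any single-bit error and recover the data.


Syndrome = 5: error at position 5

Data: 00101100100 (corrected bit 5)


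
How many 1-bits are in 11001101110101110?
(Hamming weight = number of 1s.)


Counting 1s in 11001101110101110

11


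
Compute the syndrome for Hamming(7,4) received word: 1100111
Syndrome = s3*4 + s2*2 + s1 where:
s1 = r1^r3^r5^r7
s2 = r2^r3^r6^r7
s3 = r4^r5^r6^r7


s1=1, s2=1, s3=1

Syndrome = 7 (error at position 7)


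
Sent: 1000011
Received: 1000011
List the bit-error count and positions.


XOR: 0000000

0 errors (received matches sent)


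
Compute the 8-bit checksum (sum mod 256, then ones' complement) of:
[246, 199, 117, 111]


Sum = 673 mod 256 = 161
Complement = 94

94


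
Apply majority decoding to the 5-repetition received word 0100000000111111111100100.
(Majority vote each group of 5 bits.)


Groups: 01000, 00000, 11111, 11111, 00100
Majority votes: 00110

00110


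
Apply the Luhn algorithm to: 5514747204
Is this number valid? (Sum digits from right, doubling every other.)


Luhn sum = 32
32 mod 10 = 2

Invalid (Luhn sum mod 10 = 2)


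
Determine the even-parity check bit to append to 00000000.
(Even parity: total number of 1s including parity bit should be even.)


Number of 1s in data: 0
Parity bit: 0

0


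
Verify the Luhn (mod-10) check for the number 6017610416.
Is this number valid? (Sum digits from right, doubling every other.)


Luhn sum = 28
28 mod 10 = 8

Invalid (Luhn sum mod 10 = 8)


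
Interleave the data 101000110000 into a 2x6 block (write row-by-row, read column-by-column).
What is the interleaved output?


Matrix:
  101000
  110000
Read columns: 110110000000

110110000000


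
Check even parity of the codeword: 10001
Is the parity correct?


Number of 1s: 2

Yes, parity is correct (2 ones)


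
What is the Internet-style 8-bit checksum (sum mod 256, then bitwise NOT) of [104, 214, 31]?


Sum = 349 mod 256 = 93
Complement = 162

162


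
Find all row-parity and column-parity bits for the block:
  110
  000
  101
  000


Row parities: 0000
Column parities: 011

Row P: 0000, Col P: 011, Corner: 0


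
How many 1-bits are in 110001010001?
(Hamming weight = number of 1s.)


Counting 1s in 110001010001

5


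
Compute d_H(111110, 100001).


XOR: 011111
Count of 1s: 5

5


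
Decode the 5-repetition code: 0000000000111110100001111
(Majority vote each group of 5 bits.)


Groups: 00000, 00000, 11111, 01000, 01111
Majority votes: 00101

00101


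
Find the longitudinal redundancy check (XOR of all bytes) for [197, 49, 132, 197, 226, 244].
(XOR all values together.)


XOR chain: 197 ^ 49 ^ 132 ^ 197 ^ 226 ^ 244 = 163

163


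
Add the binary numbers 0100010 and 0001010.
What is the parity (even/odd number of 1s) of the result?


0100010 = 34
0001010 = 10
Sum = 44 = 101100
1s count = 3

odd parity (3 ones in 101100)


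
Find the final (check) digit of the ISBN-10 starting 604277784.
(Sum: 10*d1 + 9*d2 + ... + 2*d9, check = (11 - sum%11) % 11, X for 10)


Weighted sum: 243
243 mod 11 = 1

Check digit: X


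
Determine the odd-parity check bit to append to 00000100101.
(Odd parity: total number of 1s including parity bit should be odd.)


Number of 1s in data: 3
Parity bit: 0

0


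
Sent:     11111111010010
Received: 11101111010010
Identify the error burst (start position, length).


XOR: 00010000000000

Burst at position 3, length 1


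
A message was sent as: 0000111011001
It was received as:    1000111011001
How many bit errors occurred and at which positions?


XOR: 1000000000000

1 error(s) at position(s): 0


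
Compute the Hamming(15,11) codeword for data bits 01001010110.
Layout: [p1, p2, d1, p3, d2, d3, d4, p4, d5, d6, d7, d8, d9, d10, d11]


Parity bits: p1=0, p2=0, p3=1, p4=0

000110001010110


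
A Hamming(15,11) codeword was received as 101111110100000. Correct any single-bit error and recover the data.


Syndrome = 0: no error detected

Data: 11110100000 (no errors)


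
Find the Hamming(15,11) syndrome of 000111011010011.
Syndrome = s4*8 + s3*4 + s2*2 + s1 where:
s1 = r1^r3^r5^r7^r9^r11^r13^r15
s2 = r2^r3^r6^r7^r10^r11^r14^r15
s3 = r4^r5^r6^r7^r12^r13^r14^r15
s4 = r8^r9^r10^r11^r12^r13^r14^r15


s1=0, s2=0, s3=1, s4=1

Syndrome = 12 (error at position 12)


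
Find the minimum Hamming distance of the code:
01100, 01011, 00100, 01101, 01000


Comparing all pairs, minimum distance: 1
Can detect 0 errors, correct 0 errors

1


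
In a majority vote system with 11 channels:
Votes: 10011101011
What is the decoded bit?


Ones: 7 out of 11
Threshold: 6

1 (7/11 voted 1)


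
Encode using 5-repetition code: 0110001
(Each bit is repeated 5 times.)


Each bit -> 5 copies

00000111111111100000000000000011111


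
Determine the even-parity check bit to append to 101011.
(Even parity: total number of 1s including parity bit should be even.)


Number of 1s in data: 4
Parity bit: 0

0


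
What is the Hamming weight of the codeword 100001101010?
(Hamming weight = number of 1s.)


Counting 1s in 100001101010

5


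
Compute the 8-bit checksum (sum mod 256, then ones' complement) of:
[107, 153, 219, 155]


Sum = 634 mod 256 = 122
Complement = 133

133


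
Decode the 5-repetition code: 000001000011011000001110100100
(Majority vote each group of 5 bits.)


Groups: 00000, 10000, 11011, 00000, 11101, 00100
Majority votes: 001010

001010


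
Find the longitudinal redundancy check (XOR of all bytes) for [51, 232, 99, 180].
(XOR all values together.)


XOR chain: 51 ^ 232 ^ 99 ^ 180 = 12

12


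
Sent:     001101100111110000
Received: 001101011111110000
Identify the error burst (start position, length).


XOR: 000000111000000000

Burst at position 6, length 3


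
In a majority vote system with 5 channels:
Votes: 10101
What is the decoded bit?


Ones: 3 out of 5
Threshold: 3

1 (3/5 voted 1)


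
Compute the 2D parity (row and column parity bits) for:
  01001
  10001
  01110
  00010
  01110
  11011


Row parities: 001110
Column parities: 00001

Row P: 001110, Col P: 00001, Corner: 1


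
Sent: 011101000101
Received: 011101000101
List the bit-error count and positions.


XOR: 000000000000

0 errors (received matches sent)


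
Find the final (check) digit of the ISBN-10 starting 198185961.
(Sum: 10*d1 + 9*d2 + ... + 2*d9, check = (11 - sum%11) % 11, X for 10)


Weighted sum: 291
291 mod 11 = 5

Check digit: 6


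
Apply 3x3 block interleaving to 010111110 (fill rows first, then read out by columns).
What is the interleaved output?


Matrix:
  010
  111
  110
Read columns: 011111010

011111010


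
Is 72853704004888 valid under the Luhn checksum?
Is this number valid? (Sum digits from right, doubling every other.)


Luhn sum = 67
67 mod 10 = 7

Invalid (Luhn sum mod 10 = 7)


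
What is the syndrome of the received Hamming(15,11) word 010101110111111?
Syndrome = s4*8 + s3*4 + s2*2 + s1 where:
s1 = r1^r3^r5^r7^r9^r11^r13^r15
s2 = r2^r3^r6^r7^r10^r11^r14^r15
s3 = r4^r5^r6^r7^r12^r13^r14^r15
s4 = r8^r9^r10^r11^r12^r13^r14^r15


s1=0, s2=1, s3=1, s4=1

Syndrome = 14 (error at position 14)


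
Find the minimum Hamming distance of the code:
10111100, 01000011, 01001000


Comparing all pairs, minimum distance: 3
Can detect 2 errors, correct 1 errors

3


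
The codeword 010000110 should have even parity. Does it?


Number of 1s: 3

No, parity error (3 ones)


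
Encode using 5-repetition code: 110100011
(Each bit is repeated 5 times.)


Each bit -> 5 copies

111111111100000111110000000000000001111111111


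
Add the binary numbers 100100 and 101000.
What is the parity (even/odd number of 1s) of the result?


100100 = 36
101000 = 40
Sum = 76 = 1001100
1s count = 3

odd parity (3 ones in 1001100)


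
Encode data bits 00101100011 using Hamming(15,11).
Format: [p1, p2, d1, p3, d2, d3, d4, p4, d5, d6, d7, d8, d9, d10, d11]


Parity bits: p1=0, p2=0, p3=1, p4=0

000101001100011


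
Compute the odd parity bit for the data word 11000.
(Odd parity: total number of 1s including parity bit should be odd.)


Number of 1s in data: 2
Parity bit: 1

1


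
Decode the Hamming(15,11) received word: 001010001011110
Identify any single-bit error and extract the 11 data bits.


Syndrome = 11: error at position 11

Data: 11001001110 (corrected bit 11)


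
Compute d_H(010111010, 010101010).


XOR: 000010000
Count of 1s: 1

1


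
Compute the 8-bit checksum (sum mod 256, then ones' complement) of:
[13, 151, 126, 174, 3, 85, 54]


Sum = 606 mod 256 = 94
Complement = 161

161


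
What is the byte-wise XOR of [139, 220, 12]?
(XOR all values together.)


XOR chain: 139 ^ 220 ^ 12 = 91

91


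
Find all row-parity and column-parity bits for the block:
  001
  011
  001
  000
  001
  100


Row parities: 101011
Column parities: 110

Row P: 101011, Col P: 110, Corner: 0


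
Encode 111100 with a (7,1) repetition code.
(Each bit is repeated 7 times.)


Each bit -> 7 copies

111111111111111111111111111100000000000000


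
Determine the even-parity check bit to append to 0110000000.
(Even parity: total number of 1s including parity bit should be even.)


Number of 1s in data: 2
Parity bit: 0

0


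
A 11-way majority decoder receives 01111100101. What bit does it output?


Ones: 7 out of 11
Threshold: 6

1 (7/11 voted 1)


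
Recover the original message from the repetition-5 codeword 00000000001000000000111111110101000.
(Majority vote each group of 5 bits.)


Groups: 00000, 00000, 10000, 00000, 11111, 11101, 01000
Majority votes: 0000110

0000110


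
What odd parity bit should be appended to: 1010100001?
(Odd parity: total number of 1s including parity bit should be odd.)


Number of 1s in data: 4
Parity bit: 1

1


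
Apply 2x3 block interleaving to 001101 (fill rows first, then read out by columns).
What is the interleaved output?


Matrix:
  001
  101
Read columns: 010011

010011


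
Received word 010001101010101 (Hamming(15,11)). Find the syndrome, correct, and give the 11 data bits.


Syndrome = 3: error at position 3

Data: 10111010101 (corrected bit 3)


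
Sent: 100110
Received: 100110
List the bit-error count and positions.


XOR: 000000

0 errors (received matches sent)


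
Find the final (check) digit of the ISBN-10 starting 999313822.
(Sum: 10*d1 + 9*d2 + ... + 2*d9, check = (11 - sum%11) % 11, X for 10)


Weighted sum: 327
327 mod 11 = 8

Check digit: 3


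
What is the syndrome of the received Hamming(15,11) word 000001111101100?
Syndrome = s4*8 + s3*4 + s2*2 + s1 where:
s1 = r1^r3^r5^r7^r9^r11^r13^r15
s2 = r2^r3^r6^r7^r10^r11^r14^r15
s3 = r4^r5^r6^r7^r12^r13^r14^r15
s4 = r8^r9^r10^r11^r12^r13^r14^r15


s1=1, s2=1, s3=0, s4=1

Syndrome = 11 (error at position 11)


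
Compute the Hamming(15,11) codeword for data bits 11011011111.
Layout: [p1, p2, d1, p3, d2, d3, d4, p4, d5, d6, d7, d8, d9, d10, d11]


Parity bits: p1=1, p2=1, p3=0, p4=0

111010101011111


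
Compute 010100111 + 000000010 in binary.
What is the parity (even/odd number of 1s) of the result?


010100111 = 167
000000010 = 2
Sum = 169 = 10101001
1s count = 4

even parity (4 ones in 10101001)


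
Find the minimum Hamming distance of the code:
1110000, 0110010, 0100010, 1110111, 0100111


Comparing all pairs, minimum distance: 1
Can detect 0 errors, correct 0 errors

1


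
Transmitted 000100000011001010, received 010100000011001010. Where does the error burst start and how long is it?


XOR: 010000000000000000

Burst at position 1, length 1


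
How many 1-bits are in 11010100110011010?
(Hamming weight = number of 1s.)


Counting 1s in 11010100110011010

9


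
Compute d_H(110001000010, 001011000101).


XOR: 111010000111
Count of 1s: 7

7


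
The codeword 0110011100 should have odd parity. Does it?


Number of 1s: 5

Yes, parity is correct (5 ones)


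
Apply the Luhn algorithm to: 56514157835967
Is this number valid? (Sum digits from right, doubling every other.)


Luhn sum = 56
56 mod 10 = 6

Invalid (Luhn sum mod 10 = 6)


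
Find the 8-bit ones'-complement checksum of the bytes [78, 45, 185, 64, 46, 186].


Sum = 604 mod 256 = 92
Complement = 163

163


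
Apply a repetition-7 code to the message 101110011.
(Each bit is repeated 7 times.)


Each bit -> 7 copies

111111100000001111111111111111111110000000000000011111111111111


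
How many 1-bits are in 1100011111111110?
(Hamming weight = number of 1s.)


Counting 1s in 1100011111111110

12


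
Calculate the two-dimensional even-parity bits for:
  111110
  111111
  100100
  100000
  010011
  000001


Row parities: 100111
Column parities: 010111

Row P: 100111, Col P: 010111, Corner: 0


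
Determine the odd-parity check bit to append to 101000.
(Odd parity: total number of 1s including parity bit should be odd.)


Number of 1s in data: 2
Parity bit: 1

1


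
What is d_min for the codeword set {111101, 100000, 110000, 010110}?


Comparing all pairs, minimum distance: 1
Can detect 0 errors, correct 0 errors

1


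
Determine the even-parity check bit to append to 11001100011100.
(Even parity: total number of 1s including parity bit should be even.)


Number of 1s in data: 7
Parity bit: 1

1


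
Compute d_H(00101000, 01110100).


XOR: 01011100
Count of 1s: 4

4


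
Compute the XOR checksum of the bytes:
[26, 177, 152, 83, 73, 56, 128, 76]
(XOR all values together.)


XOR chain: 26 ^ 177 ^ 152 ^ 83 ^ 73 ^ 56 ^ 128 ^ 76 = 221

221


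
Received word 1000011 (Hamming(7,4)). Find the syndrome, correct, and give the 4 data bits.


Syndrome = 0: no error detected

Data: 0011 (no errors)


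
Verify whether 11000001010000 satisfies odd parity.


Number of 1s: 4

No, parity error (4 ones)


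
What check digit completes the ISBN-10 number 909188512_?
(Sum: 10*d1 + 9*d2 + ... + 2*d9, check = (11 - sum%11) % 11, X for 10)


Weighted sum: 284
284 mod 11 = 9

Check digit: 2


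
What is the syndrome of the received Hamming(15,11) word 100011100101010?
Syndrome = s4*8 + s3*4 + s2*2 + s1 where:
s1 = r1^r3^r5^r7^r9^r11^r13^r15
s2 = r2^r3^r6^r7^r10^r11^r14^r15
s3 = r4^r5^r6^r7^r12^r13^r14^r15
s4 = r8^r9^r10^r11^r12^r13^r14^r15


s1=1, s2=0, s3=1, s4=1

Syndrome = 13 (error at position 13)


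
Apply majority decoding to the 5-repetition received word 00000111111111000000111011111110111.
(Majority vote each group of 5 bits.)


Groups: 00000, 11111, 11110, 00000, 11101, 11111, 10111
Majority votes: 0110111

0110111


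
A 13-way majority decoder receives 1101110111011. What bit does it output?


Ones: 10 out of 13
Threshold: 7

1 (10/13 voted 1)


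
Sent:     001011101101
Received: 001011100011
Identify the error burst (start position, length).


XOR: 000000001110

Burst at position 8, length 3


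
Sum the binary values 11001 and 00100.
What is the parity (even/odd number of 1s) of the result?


11001 = 25
00100 = 4
Sum = 29 = 11101
1s count = 4

even parity (4 ones in 11101)


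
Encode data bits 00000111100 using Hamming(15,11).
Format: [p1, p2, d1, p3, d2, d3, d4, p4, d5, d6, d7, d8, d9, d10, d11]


Parity bits: p1=0, p2=0, p3=0, p4=0

000000000111100


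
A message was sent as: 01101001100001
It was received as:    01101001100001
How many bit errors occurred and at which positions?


XOR: 00000000000000

0 errors (received matches sent)


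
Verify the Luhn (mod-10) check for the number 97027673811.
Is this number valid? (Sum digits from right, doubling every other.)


Luhn sum = 52
52 mod 10 = 2

Invalid (Luhn sum mod 10 = 2)


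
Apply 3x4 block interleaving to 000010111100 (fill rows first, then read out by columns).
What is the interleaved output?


Matrix:
  0000
  1011
  1100
Read columns: 011001010010

011001010010


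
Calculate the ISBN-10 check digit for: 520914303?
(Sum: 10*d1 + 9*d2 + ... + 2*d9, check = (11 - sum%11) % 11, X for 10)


Weighted sum: 175
175 mod 11 = 10

Check digit: 1


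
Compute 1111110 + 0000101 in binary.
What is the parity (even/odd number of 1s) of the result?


1111110 = 126
0000101 = 5
Sum = 131 = 10000011
1s count = 3

odd parity (3 ones in 10000011)


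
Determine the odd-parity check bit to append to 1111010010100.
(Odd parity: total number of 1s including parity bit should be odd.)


Number of 1s in data: 7
Parity bit: 0

0


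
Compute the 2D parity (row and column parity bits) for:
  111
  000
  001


Row parities: 101
Column parities: 110

Row P: 101, Col P: 110, Corner: 0


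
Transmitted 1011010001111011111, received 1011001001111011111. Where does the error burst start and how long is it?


XOR: 0000011000000000000

Burst at position 5, length 2


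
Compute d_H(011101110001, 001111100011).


XOR: 010010010010
Count of 1s: 4

4


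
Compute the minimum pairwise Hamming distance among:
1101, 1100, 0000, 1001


Comparing all pairs, minimum distance: 1
Can detect 0 errors, correct 0 errors

1


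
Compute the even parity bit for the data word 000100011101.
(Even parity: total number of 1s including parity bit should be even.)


Number of 1s in data: 5
Parity bit: 1

1


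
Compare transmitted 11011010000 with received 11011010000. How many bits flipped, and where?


XOR: 00000000000

0 errors (received matches sent)


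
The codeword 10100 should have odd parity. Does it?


Number of 1s: 2

No, parity error (2 ones)


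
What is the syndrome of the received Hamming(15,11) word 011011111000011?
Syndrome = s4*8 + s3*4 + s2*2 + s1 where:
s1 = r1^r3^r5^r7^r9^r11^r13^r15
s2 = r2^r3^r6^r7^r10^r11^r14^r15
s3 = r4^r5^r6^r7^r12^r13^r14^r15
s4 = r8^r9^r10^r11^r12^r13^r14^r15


s1=1, s2=0, s3=1, s4=0

Syndrome = 5 (error at position 5)


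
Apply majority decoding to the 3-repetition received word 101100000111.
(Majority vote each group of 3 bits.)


Groups: 101, 100, 000, 111
Majority votes: 1001

1001


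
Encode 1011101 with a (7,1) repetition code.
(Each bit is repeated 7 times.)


Each bit -> 7 copies

1111111000000011111111111111111111100000001111111


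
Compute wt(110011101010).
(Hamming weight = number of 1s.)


Counting 1s in 110011101010

7


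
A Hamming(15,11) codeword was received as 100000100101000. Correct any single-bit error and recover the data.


Syndrome = 0: no error detected

Data: 00010101000 (no errors)


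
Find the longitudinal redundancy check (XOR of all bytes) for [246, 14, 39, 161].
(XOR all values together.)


XOR chain: 246 ^ 14 ^ 39 ^ 161 = 126

126


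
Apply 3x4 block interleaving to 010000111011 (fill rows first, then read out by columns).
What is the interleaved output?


Matrix:
  0100
  0011
  1011
Read columns: 001100011011

001100011011


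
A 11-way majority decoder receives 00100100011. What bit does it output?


Ones: 4 out of 11
Threshold: 6

0 (4/11 voted 1)


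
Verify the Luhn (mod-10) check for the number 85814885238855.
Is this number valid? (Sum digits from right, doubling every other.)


Luhn sum = 76
76 mod 10 = 6

Invalid (Luhn sum mod 10 = 6)


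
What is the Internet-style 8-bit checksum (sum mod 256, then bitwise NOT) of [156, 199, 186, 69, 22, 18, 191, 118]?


Sum = 959 mod 256 = 191
Complement = 64

64


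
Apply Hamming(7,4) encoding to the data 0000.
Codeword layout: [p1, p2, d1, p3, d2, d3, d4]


Parity bits: p1=0, p2=0, p3=0

0000000


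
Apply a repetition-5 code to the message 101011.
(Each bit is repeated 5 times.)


Each bit -> 5 copies

111110000011111000001111111111


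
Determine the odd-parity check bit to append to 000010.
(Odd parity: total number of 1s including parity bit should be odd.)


Number of 1s in data: 1
Parity bit: 0

0


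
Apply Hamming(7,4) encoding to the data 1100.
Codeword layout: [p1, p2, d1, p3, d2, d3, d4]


Parity bits: p1=0, p2=1, p3=1

0111100


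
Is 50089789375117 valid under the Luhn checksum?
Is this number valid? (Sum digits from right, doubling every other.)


Luhn sum = 65
65 mod 10 = 5

Invalid (Luhn sum mod 10 = 5)


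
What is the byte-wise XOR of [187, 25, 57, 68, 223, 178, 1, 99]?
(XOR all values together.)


XOR chain: 187 ^ 25 ^ 57 ^ 68 ^ 223 ^ 178 ^ 1 ^ 99 = 208

208


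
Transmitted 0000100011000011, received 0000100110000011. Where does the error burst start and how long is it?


XOR: 0000000101000000

Burst at position 7, length 3


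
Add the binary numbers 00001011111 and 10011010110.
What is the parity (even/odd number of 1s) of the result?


00001011111 = 95
10011010110 = 1238
Sum = 1333 = 10100110101
1s count = 6

even parity (6 ones in 10100110101)


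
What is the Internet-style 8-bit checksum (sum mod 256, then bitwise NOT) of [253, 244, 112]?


Sum = 609 mod 256 = 97
Complement = 158

158


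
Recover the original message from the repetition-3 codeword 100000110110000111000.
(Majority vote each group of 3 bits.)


Groups: 100, 000, 110, 110, 000, 111, 000
Majority votes: 0011010

0011010


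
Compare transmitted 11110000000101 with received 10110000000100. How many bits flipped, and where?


XOR: 01000000000001

2 error(s) at position(s): 1, 13


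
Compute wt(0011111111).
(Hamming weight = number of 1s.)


Counting 1s in 0011111111

8


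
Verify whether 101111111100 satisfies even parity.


Number of 1s: 9

No, parity error (9 ones)


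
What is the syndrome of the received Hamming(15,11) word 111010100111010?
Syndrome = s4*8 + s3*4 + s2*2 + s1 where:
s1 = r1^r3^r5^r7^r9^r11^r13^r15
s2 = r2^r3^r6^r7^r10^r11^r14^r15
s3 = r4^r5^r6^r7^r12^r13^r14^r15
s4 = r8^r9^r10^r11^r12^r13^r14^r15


s1=1, s2=0, s3=0, s4=0

Syndrome = 1 (error at position 1)


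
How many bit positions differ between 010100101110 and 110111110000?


XOR: 100011011110
Count of 1s: 7

7


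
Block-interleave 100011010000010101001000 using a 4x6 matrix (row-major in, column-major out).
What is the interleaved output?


Matrix:
  100011
  010000
  010101
  001000
Read columns: 100001100001001010001010

100001100001001010001010


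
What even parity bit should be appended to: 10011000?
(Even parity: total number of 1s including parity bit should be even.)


Number of 1s in data: 3
Parity bit: 1

1


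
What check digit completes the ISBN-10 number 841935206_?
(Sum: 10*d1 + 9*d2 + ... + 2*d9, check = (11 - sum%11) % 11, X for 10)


Weighted sum: 250
250 mod 11 = 8

Check digit: 3


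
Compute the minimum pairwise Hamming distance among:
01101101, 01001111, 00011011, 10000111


Comparing all pairs, minimum distance: 2
Can detect 1 errors, correct 0 errors

2


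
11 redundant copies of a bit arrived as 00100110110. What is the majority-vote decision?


Ones: 5 out of 11
Threshold: 6

0 (5/11 voted 1)


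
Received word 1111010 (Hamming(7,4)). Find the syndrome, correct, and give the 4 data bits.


Syndrome = 2: error at position 2

Data: 1010 (corrected bit 2)


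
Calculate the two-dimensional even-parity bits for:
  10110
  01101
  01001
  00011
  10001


Row parities: 11000
Column parities: 00000

Row P: 11000, Col P: 00000, Corner: 0


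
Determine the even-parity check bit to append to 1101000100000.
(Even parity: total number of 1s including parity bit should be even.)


Number of 1s in data: 4
Parity bit: 0

0


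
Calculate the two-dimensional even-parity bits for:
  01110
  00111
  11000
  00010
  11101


Row parities: 11010
Column parities: 01110

Row P: 11010, Col P: 01110, Corner: 1


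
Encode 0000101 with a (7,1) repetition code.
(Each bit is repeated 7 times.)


Each bit -> 7 copies

0000000000000000000000000000111111100000001111111


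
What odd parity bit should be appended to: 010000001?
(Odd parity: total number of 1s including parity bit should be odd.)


Number of 1s in data: 2
Parity bit: 1

1


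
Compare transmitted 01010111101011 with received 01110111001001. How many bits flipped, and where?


XOR: 00100000100010

3 error(s) at position(s): 2, 8, 12
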